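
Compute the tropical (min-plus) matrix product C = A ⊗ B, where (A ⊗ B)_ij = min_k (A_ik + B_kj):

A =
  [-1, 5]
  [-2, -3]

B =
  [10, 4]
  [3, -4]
A ⊗ B =
  [8, 1]
  [0, -7]

Apply the min-plus product entry-by-entry:
  C[0][0] = min over k of (A[0][0] + B[0][0] = -1 + 10 = 9, A[0][1] + B[1][0] = 5 + 3 = 8) = 8 (attained at k = 1)
  C[0][1] = min over k of (A[0][0] + B[0][1] = -1 + 4 = 3, A[0][1] + B[1][1] = 5 + -4 = 1) = 1 (attained at k = 1)
  C[1][0] = min over k of (A[1][0] + B[0][0] = -2 + 10 = 8, A[1][1] + B[1][0] = -3 + 3 = 0) = 0 (attained at k = 1)
  C[1][1] = min over k of (A[1][0] + B[0][1] = -2 + 4 = 2, A[1][1] + B[1][1] = -3 + -4 = -7) = -7 (attained at k = 1)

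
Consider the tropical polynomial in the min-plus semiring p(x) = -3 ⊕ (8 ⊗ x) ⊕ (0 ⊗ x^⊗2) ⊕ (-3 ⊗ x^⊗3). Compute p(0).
p(0) = -3

A tropical monomial a ⊗ x^⊗i evaluates to a + i · x. Evaluating each term at x = 0:
  Term 0 contributes -3 + 0 · 0 = -3
  Term 1 contributes 8 + 1 · 0 = 8
  Term 2 contributes 0 + 2 · 0 = 0
  Term 3 contributes -3 + 3 · 0 = -3
p(0) = ⊕ of these = min[-3, 8, 0, -3] = -3.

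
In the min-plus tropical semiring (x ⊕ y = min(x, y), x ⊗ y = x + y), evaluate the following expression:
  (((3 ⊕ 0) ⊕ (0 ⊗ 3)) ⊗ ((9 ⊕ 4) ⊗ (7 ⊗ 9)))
(((3 ⊕ 0) ⊕ (0 ⊗ 3)) ⊗ ((9 ⊕ 4) ⊗ (7 ⊗ 9))) = 20

Expand innermost to outermost. Recall ⊕ takes the minimum of its arguments and ⊗ takes their sum. Working out the expression (((3 ⊕ 0) ⊕ (0 ⊗ 3)) ⊗ ((9 ⊕ 4) ⊗ (7 ⊗ 9))) gives 20.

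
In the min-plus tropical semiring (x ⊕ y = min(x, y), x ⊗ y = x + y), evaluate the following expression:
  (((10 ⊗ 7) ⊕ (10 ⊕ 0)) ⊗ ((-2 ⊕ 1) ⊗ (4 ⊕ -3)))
(((10 ⊗ 7) ⊕ (10 ⊕ 0)) ⊗ ((-2 ⊕ 1) ⊗ (4 ⊕ -3))) = -5

Expand innermost to outermost. Recall ⊕ takes the minimum of its arguments and ⊗ takes their sum. Working out the expression (((10 ⊗ 7) ⊕ (10 ⊕ 0)) ⊗ ((-2 ⊕ 1) ⊗ (4 ⊕ -3))) gives -5.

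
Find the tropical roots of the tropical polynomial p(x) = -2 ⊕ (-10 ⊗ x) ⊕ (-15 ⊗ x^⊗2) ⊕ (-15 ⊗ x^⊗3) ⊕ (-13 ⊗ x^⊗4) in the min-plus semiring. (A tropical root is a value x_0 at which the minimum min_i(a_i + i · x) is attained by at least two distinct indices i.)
Roots: {-2, 0, 5, 8}

Each tropical root is a break point of the lower envelope of the lines y = a_i + i · x (there are 5 lines, with slopes 0, 1, ..., 4). Only the lines that attain the minimum somewhere contribute to roots; other lines are dominated. Here the surviving (envelope) indices are i = 4, i = 3, i = 2, i = 1, i = 0.
Intersections between consecutive envelope lines give the roots: for adjacent envelope indices i < j the intersection is x = (a_i − a_j) / (j − i). Reading off the sorted break points: {-2, 0, 5, 8}.
Verification: at each break x_0, at least two indices attain the minimum of min_i(a_i + i · x_0).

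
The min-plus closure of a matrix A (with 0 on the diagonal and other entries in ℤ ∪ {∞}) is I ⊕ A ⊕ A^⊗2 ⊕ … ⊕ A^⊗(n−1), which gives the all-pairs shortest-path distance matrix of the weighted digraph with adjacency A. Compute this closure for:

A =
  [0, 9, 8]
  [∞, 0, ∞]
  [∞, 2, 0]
Closure =
  [0, 9, 8]
  [∞, 0, ∞]
  [∞, 2, 0]

This is the Floyd-Warshall all-pairs shortest-path computation. For each intermediate vertex k = 0, 1, …, 2, update dist[i][j] ← min(dist[i][j], dist[i][k] + dist[k][j]). The final matrix gives, for each (i, j), the minimum total weight of any directed path from i to j (possibly empty when i = j).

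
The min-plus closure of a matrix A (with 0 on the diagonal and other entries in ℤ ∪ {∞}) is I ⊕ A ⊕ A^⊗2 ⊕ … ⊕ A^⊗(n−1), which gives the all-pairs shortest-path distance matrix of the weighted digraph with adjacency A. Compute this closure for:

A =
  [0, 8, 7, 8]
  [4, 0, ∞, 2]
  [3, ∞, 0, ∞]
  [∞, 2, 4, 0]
Closure =
  [0, 8, 7, 8]
  [4, 0, 6, 2]
  [3, 11, 0, 11]
  [6, 2, 4, 0]

This is the Floyd-Warshall all-pairs shortest-path computation. For each intermediate vertex k = 0, 1, …, 3, update dist[i][j] ← min(dist[i][j], dist[i][k] + dist[k][j]). The final matrix gives, for each (i, j), the minimum total weight of any directed path from i to j (possibly empty when i = j).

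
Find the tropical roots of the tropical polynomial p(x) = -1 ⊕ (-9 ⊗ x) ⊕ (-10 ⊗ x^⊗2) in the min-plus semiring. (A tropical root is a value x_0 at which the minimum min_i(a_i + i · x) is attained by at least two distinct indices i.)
Roots: {1, 8}

Each tropical root is a break point of the lower envelope of the lines y = a_i + i · x (there are 3 lines, with slopes 0, 1, ..., 2). Only the lines that attain the minimum somewhere contribute to roots; other lines are dominated. Here the surviving (envelope) indices are i = 2, i = 1, i = 0.
Intersections between consecutive envelope lines give the roots: for adjacent envelope indices i < j the intersection is x = (a_i − a_j) / (j − i). Reading off the sorted break points: {1, 8}.
Verification: at each break x_0, at least two indices attain the minimum of min_i(a_i + i · x_0).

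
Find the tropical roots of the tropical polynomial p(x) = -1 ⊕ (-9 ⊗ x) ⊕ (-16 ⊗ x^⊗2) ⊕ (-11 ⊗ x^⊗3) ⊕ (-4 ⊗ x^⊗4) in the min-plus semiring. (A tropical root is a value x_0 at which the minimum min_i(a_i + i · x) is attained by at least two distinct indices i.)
Roots: {-7, -5, 7, 8}

Each tropical root is a break point of the lower envelope of the lines y = a_i + i · x (there are 5 lines, with slopes 0, 1, ..., 4). Only the lines that attain the minimum somewhere contribute to roots; other lines are dominated. Here the surviving (envelope) indices are i = 4, i = 3, i = 2, i = 1, i = 0.
Intersections between consecutive envelope lines give the roots: for adjacent envelope indices i < j the intersection is x = (a_i − a_j) / (j − i). Reading off the sorted break points: {-7, -5, 7, 8}.
Verification: at each break x_0, at least two indices attain the minimum of min_i(a_i + i · x_0).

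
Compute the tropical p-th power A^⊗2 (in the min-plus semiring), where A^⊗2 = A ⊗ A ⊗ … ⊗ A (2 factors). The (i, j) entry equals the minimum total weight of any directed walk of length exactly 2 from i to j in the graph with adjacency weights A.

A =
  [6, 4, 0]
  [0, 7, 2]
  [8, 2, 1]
A^⊗2 =
  [4, 2, 1]
  [6, 4, 0]
  [2, 3, 2]

Each entry (A^⊗2)_ij equals the minimum over all length-2 walks i = v_0 → v_1 → … → v_2 = j of Σ_t A[v_t][v_{t+1}]. For example, for (i, j) = (0, 2) we minimise over 3 possible intermediate vertex sequences; the minimum is 1, attained along the walk 0 → 2 → 2.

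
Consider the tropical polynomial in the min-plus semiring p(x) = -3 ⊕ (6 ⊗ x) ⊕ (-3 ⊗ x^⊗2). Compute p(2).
p(2) = -3

A tropical monomial a ⊗ x^⊗i evaluates to a + i · x. Evaluating each term at x = 2:
  Term 0 contributes -3 + 0 · 2 = -3
  Term 1 contributes 6 + 1 · 2 = 8
  Term 2 contributes -3 + 2 · 2 = 1
p(2) = ⊕ of these = min[-3, 8, 1] = -3.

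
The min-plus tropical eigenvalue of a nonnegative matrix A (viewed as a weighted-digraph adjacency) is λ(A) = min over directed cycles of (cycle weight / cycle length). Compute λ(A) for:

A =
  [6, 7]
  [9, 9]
λ(A) = 6

Enumerate directed cycles and compute their means (weight / length). Sample:
  cycle 0 → 0: weight = 6, length = 1, mean = 6/1 ≈ 6.000
  cycle 1 → 1: weight = 9, length = 1, mean = 9/1 ≈ 9.000
  cycle 0 → 1 → 0: weight = 16, length = 2, mean = 16/2 ≈ 8.000
  cycle 1 → 0 → 1: weight = 16, length = 2, mean = 16/2 ≈ 8.000
Minimum mean = 6.000, attained e.g. along the cycle 0 → 0 with weight 6 and length 1. So λ(A) = 6/1 = 6.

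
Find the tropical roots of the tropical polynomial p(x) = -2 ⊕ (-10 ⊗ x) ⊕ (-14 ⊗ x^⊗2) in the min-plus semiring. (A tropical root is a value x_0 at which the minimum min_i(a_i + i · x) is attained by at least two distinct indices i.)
Roots: {4, 8}

Each tropical root is a break point of the lower envelope of the lines y = a_i + i · x (there are 3 lines, with slopes 0, 1, ..., 2). Only the lines that attain the minimum somewhere contribute to roots; other lines are dominated. Here the surviving (envelope) indices are i = 2, i = 1, i = 0.
Intersections between consecutive envelope lines give the roots: for adjacent envelope indices i < j the intersection is x = (a_i − a_j) / (j − i). Reading off the sorted break points: {4, 8}.
Verification: at each break x_0, at least two indices attain the minimum of min_i(a_i + i · x_0).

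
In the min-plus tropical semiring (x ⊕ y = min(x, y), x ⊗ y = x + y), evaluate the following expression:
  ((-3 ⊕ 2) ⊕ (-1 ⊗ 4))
((-3 ⊕ 2) ⊕ (-1 ⊗ 4)) = -3

Expand innermost to outermost. Recall ⊕ takes the minimum of its arguments and ⊗ takes their sum. Working out the expression ((-3 ⊕ 2) ⊕ (-1 ⊗ 4)) gives -3.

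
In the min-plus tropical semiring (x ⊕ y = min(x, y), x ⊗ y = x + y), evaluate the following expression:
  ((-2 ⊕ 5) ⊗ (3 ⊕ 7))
((-2 ⊕ 5) ⊗ (3 ⊕ 7)) = 1

Expand innermost to outermost. Recall ⊕ takes the minimum of its arguments and ⊗ takes their sum. Working out the expression ((-2 ⊕ 5) ⊗ (3 ⊕ 7)) gives 1.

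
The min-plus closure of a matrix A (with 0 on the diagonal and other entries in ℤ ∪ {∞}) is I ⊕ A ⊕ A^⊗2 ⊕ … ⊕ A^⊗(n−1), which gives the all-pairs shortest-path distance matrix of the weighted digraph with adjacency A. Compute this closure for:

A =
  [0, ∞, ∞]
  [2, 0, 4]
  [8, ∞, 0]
Closure =
  [0, ∞, ∞]
  [2, 0, 4]
  [8, ∞, 0]

This is the Floyd-Warshall all-pairs shortest-path computation. For each intermediate vertex k = 0, 1, …, 2, update dist[i][j] ← min(dist[i][j], dist[i][k] + dist[k][j]). The final matrix gives, for each (i, j), the minimum total weight of any directed path from i to j (possibly empty when i = j).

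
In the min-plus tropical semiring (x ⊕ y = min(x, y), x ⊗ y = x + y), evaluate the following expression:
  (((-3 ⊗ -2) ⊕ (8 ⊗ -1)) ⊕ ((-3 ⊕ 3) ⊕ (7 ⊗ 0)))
(((-3 ⊗ -2) ⊕ (8 ⊗ -1)) ⊕ ((-3 ⊕ 3) ⊕ (7 ⊗ 0))) = -5

Expand innermost to outermost. Recall ⊕ takes the minimum of its arguments and ⊗ takes their sum. Working out the expression (((-3 ⊗ -2) ⊕ (8 ⊗ -1)) ⊕ ((-3 ⊕ 3) ⊕ (7 ⊗ 0))) gives -5.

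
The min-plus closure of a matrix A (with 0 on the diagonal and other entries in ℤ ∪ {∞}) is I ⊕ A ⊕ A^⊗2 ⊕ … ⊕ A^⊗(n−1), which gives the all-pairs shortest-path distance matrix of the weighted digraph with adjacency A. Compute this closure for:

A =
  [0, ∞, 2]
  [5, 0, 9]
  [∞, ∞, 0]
Closure =
  [0, ∞, 2]
  [5, 0, 7]
  [∞, ∞, 0]

This is the Floyd-Warshall all-pairs shortest-path computation. For each intermediate vertex k = 0, 1, …, 2, update dist[i][j] ← min(dist[i][j], dist[i][k] + dist[k][j]). The final matrix gives, for each (i, j), the minimum total weight of any directed path from i to j (possibly empty when i = j).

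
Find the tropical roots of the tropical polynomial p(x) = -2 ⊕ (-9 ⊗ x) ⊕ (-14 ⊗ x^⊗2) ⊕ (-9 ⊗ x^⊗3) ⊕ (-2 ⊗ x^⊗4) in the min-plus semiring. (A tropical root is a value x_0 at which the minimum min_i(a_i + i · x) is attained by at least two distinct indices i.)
Roots: {-7, -5, 5, 7}

Each tropical root is a break point of the lower envelope of the lines y = a_i + i · x (there are 5 lines, with slopes 0, 1, ..., 4). Only the lines that attain the minimum somewhere contribute to roots; other lines are dominated. Here the surviving (envelope) indices are i = 4, i = 3, i = 2, i = 1, i = 0.
Intersections between consecutive envelope lines give the roots: for adjacent envelope indices i < j the intersection is x = (a_i − a_j) / (j − i). Reading off the sorted break points: {-7, -5, 5, 7}.
Verification: at each break x_0, at least two indices attain the minimum of min_i(a_i + i · x_0).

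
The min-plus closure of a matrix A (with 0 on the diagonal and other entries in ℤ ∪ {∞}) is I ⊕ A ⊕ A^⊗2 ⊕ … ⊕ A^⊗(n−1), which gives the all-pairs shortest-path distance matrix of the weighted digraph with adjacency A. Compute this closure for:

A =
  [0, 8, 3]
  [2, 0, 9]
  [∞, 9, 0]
Closure =
  [0, 8, 3]
  [2, 0, 5]
  [11, 9, 0]

This is the Floyd-Warshall all-pairs shortest-path computation. For each intermediate vertex k = 0, 1, …, 2, update dist[i][j] ← min(dist[i][j], dist[i][k] + dist[k][j]). The final matrix gives, for each (i, j), the minimum total weight of any directed path from i to j (possibly empty when i = j).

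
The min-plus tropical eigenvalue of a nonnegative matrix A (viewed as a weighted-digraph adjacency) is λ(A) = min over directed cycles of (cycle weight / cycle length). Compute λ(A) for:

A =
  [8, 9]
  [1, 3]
λ(A) = 3

Enumerate directed cycles and compute their means (weight / length). Sample:
  cycle 0 → 0: weight = 8, length = 1, mean = 8/1 ≈ 8.000
  cycle 1 → 1: weight = 3, length = 1, mean = 3/1 ≈ 3.000
  cycle 0 → 1 → 0: weight = 10, length = 2, mean = 10/2 ≈ 5.000
  cycle 1 → 0 → 1: weight = 10, length = 2, mean = 10/2 ≈ 5.000
Minimum mean = 3.000, attained e.g. along the cycle 1 → 1 with weight 3 and length 1. So λ(A) = 3/1 = 3.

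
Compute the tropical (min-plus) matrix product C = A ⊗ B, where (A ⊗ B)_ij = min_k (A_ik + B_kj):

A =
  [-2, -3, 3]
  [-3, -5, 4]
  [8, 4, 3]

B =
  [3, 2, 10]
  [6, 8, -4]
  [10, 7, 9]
A ⊗ B =
  [1, 0, -7]
  [0, -1, -9]
  [10, 10, 0]

Apply the min-plus product entry-by-entry:
  C[0][0] = min over k of (A[0][0] + B[0][0] = -2 + 3 = 1, A[0][1] + B[1][0] = -3 + 6 = 3, A[0][2] + B[2][0] = 3 + 10 = 13) = 1 (attained at k = 0)
  C[0][1] = min over k of (A[0][0] + B[0][1] = -2 + 2 = 0, A[0][1] + B[1][1] = -3 + 8 = 5, A[0][2] + B[2][1] = 3 + 7 = 10) = 0 (attained at k = 0)
  C[0][2] = min over k of (A[0][0] + B[0][2] = -2 + 10 = 8, A[0][1] + B[1][2] = -3 + -4 = -7, A[0][2] + B[2][2] = 3 + 9 = 12) = -7 (attained at k = 1)
  C[1][0] = min over k of (A[1][0] + B[0][0] = -3 + 3 = 0, A[1][1] + B[1][0] = -5 + 6 = 1, A[1][2] + B[2][0] = 4 + 10 = 14) = 0 (attained at k = 0)
  C[1][1] = min over k of (A[1][0] + B[0][1] = -3 + 2 = -1, A[1][1] + B[1][1] = -5 + 8 = 3, A[1][2] + B[2][1] = 4 + 7 = 11) = -1 (attained at k = 0)
  C[1][2] = min over k of (A[1][0] + B[0][2] = -3 + 10 = 7, A[1][1] + B[1][2] = -5 + -4 = -9, A[1][2] + B[2][2] = 4 + 9 = 13) = -9 (attained at k = 1)
  C[2][0] = min over k of (A[2][0] + B[0][0] = 8 + 3 = 11, A[2][1] + B[1][0] = 4 + 6 = 10, A[2][2] + B[2][0] = 3 + 10 = 13) = 10 (attained at k = 1)
  C[2][1] = min over k of (A[2][0] + B[0][1] = 8 + 2 = 10, A[2][1] + B[1][1] = 4 + 8 = 12, A[2][2] + B[2][1] = 3 + 7 = 10) = 10 (attained at k = 0)
  C[2][2] = min over k of (A[2][0] + B[0][2] = 8 + 10 = 18, A[2][1] + B[1][2] = 4 + -4 = 0, A[2][2] + B[2][2] = 3 + 9 = 12) = 0 (attained at k = 1)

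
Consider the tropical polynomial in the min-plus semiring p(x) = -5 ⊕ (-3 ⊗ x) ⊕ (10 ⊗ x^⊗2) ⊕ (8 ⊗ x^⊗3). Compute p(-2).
p(-2) = -5

A tropical monomial a ⊗ x^⊗i evaluates to a + i · x. Evaluating each term at x = -2:
  Term 0 contributes -5 + 0 · -2 = -5
  Term 1 contributes -3 + 1 · -2 = -5
  Term 2 contributes 10 + 2 · -2 = 6
  Term 3 contributes 8 + 3 · -2 = 2
p(-2) = ⊕ of these = min[-5, -5, 6, 2] = -5.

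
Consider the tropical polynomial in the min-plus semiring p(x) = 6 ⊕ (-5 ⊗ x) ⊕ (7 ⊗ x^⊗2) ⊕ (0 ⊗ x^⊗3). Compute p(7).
p(7) = 2

A tropical monomial a ⊗ x^⊗i evaluates to a + i · x. Evaluating each term at x = 7:
  Term 0 contributes 6 + 0 · 7 = 6
  Term 1 contributes -5 + 1 · 7 = 2
  Term 2 contributes 7 + 2 · 7 = 21
  Term 3 contributes 0 + 3 · 7 = 21
p(7) = ⊕ of these = min[6, 2, 21, 21] = 2.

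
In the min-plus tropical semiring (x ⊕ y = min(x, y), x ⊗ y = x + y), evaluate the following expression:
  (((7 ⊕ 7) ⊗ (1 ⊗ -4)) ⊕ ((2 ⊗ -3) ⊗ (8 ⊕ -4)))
(((7 ⊕ 7) ⊗ (1 ⊗ -4)) ⊕ ((2 ⊗ -3) ⊗ (8 ⊕ -4))) = -5

Expand innermost to outermost. Recall ⊕ takes the minimum of its arguments and ⊗ takes their sum. Working out the expression (((7 ⊕ 7) ⊗ (1 ⊗ -4)) ⊕ ((2 ⊗ -3) ⊗ (8 ⊕ -4))) gives -5.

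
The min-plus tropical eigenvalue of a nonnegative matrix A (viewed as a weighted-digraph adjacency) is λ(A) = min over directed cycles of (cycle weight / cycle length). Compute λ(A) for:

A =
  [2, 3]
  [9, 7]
λ(A) = 2

Enumerate directed cycles and compute their means (weight / length). Sample:
  cycle 0 → 0: weight = 2, length = 1, mean = 2/1 ≈ 2.000
  cycle 1 → 1: weight = 7, length = 1, mean = 7/1 ≈ 7.000
  cycle 0 → 1 → 0: weight = 12, length = 2, mean = 12/2 ≈ 6.000
  cycle 1 → 0 → 1: weight = 12, length = 2, mean = 12/2 ≈ 6.000
Minimum mean = 2.000, attained e.g. along the cycle 0 → 0 with weight 2 and length 1. So λ(A) = 2/1 = 2.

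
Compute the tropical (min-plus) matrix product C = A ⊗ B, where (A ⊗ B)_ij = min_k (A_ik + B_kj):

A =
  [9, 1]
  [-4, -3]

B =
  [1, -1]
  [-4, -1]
A ⊗ B =
  [-3, 0]
  [-7, -5]

Apply the min-plus product entry-by-entry:
  C[0][0] = min over k of (A[0][0] + B[0][0] = 9 + 1 = 10, A[0][1] + B[1][0] = 1 + -4 = -3) = -3 (attained at k = 1)
  C[0][1] = min over k of (A[0][0] + B[0][1] = 9 + -1 = 8, A[0][1] + B[1][1] = 1 + -1 = 0) = 0 (attained at k = 1)
  C[1][0] = min over k of (A[1][0] + B[0][0] = -4 + 1 = -3, A[1][1] + B[1][0] = -3 + -4 = -7) = -7 (attained at k = 1)
  C[1][1] = min over k of (A[1][0] + B[0][1] = -4 + -1 = -5, A[1][1] + B[1][1] = -3 + -1 = -4) = -5 (attained at k = 0)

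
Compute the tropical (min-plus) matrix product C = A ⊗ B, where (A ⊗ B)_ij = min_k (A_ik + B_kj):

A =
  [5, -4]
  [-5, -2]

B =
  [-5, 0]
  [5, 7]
A ⊗ B =
  [0, 3]
  [-10, -5]

Apply the min-plus product entry-by-entry:
  C[0][0] = min over k of (A[0][0] + B[0][0] = 5 + -5 = 0, A[0][1] + B[1][0] = -4 + 5 = 1) = 0 (attained at k = 0)
  C[0][1] = min over k of (A[0][0] + B[0][1] = 5 + 0 = 5, A[0][1] + B[1][1] = -4 + 7 = 3) = 3 (attained at k = 1)
  C[1][0] = min over k of (A[1][0] + B[0][0] = -5 + -5 = -10, A[1][1] + B[1][0] = -2 + 5 = 3) = -10 (attained at k = 0)
  C[1][1] = min over k of (A[1][0] + B[0][1] = -5 + 0 = -5, A[1][1] + B[1][1] = -2 + 7 = 5) = -5 (attained at k = 0)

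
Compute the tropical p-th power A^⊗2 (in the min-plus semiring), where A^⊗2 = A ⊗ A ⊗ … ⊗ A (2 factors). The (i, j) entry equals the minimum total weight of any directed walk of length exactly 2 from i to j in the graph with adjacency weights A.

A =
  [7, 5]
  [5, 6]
A^⊗2 =
  [10, 11]
  [11, 10]

Each entry (A^⊗2)_ij equals the minimum over all length-2 walks i = v_0 → v_1 → … → v_2 = j of Σ_t A[v_t][v_{t+1}]. For example, for (i, j) = (0, 1) we minimise over 2 possible intermediate vertex sequences; the minimum is 11, attained along the walk 0 → 1 → 1.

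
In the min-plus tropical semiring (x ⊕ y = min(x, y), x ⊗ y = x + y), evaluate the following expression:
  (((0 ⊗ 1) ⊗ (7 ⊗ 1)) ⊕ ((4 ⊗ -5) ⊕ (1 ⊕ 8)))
(((0 ⊗ 1) ⊗ (7 ⊗ 1)) ⊕ ((4 ⊗ -5) ⊕ (1 ⊕ 8))) = -1

Expand innermost to outermost. Recall ⊕ takes the minimum of its arguments and ⊗ takes their sum. Working out the expression (((0 ⊗ 1) ⊗ (7 ⊗ 1)) ⊕ ((4 ⊗ -5) ⊕ (1 ⊕ 8))) gives -1.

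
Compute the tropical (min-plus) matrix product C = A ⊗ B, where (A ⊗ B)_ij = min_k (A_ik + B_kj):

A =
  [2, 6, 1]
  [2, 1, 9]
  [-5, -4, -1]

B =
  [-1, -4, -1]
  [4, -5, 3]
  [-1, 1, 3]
A ⊗ B =
  [0, -2, 1]
  [1, -4, 1]
  [-6, -9, -6]

Apply the min-plus product entry-by-entry:
  C[0][0] = min over k of (A[0][0] + B[0][0] = 2 + -1 = 1, A[0][1] + B[1][0] = 6 + 4 = 10, A[0][2] + B[2][0] = 1 + -1 = 0) = 0 (attained at k = 2)
  C[0][1] = min over k of (A[0][0] + B[0][1] = 2 + -4 = -2, A[0][1] + B[1][1] = 6 + -5 = 1, A[0][2] + B[2][1] = 1 + 1 = 2) = -2 (attained at k = 0)
  C[0][2] = min over k of (A[0][0] + B[0][2] = 2 + -1 = 1, A[0][1] + B[1][2] = 6 + 3 = 9, A[0][2] + B[2][2] = 1 + 3 = 4) = 1 (attained at k = 0)
  C[1][0] = min over k of (A[1][0] + B[0][0] = 2 + -1 = 1, A[1][1] + B[1][0] = 1 + 4 = 5, A[1][2] + B[2][0] = 9 + -1 = 8) = 1 (attained at k = 0)
  C[1][1] = min over k of (A[1][0] + B[0][1] = 2 + -4 = -2, A[1][1] + B[1][1] = 1 + -5 = -4, A[1][2] + B[2][1] = 9 + 1 = 10) = -4 (attained at k = 1)
  C[1][2] = min over k of (A[1][0] + B[0][2] = 2 + -1 = 1, A[1][1] + B[1][2] = 1 + 3 = 4, A[1][2] + B[2][2] = 9 + 3 = 12) = 1 (attained at k = 0)
  C[2][0] = min over k of (A[2][0] + B[0][0] = -5 + -1 = -6, A[2][1] + B[1][0] = -4 + 4 = 0, A[2][2] + B[2][0] = -1 + -1 = -2) = -6 (attained at k = 0)
  C[2][1] = min over k of (A[2][0] + B[0][1] = -5 + -4 = -9, A[2][1] + B[1][1] = -4 + -5 = -9, A[2][2] + B[2][1] = -1 + 1 = 0) = -9 (attained at k = 0)
  C[2][2] = min over k of (A[2][0] + B[0][2] = -5 + -1 = -6, A[2][1] + B[1][2] = -4 + 3 = -1, A[2][2] + B[2][2] = -1 + 3 = 2) = -6 (attained at k = 0)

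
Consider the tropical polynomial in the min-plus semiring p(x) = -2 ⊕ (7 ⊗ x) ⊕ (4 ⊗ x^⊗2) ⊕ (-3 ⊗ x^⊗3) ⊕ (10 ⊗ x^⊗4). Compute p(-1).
p(-1) = -6

A tropical monomial a ⊗ x^⊗i evaluates to a + i · x. Evaluating each term at x = -1:
  Term 0 contributes -2 + 0 · -1 = -2
  Term 1 contributes 7 + 1 · -1 = 6
  Term 2 contributes 4 + 2 · -1 = 2
  Term 3 contributes -3 + 3 · -1 = -6
  Term 4 contributes 10 + 4 · -1 = 6
p(-1) = ⊕ of these = min[-2, 6, 2, -6, 6] = -6.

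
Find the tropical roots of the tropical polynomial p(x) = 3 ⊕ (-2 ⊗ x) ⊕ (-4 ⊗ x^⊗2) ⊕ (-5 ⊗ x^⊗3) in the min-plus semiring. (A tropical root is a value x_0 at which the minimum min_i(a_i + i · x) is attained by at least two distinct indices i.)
Roots: {1, 2, 5}

Each tropical root is a break point of the lower envelope of the lines y = a_i + i · x (there are 4 lines, with slopes 0, 1, ..., 3). Only the lines that attain the minimum somewhere contribute to roots; other lines are dominated. Here the surviving (envelope) indices are i = 3, i = 2, i = 1, i = 0.
Intersections between consecutive envelope lines give the roots: for adjacent envelope indices i < j the intersection is x = (a_i − a_j) / (j − i). Reading off the sorted break points: {1, 2, 5}.
Verification: at each break x_0, at least two indices attain the minimum of min_i(a_i + i · x_0).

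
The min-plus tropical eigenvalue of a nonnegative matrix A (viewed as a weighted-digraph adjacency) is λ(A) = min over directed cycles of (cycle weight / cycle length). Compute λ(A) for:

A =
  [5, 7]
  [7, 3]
λ(A) = 3

Enumerate directed cycles and compute their means (weight / length). Sample:
  cycle 0 → 0: weight = 5, length = 1, mean = 5/1 ≈ 5.000
  cycle 1 → 1: weight = 3, length = 1, mean = 3/1 ≈ 3.000
  cycle 0 → 1 → 0: weight = 14, length = 2, mean = 14/2 ≈ 7.000
  cycle 1 → 0 → 1: weight = 14, length = 2, mean = 14/2 ≈ 7.000
Minimum mean = 3.000, attained e.g. along the cycle 1 → 1 with weight 3 and length 1. So λ(A) = 3/1 = 3.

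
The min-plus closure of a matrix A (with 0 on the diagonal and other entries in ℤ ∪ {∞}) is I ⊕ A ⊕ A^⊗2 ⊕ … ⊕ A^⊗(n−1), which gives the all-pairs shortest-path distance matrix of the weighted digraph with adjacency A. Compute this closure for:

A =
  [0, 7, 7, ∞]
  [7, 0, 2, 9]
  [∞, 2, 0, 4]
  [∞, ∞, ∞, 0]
Closure =
  [0, 7, 7, 11]
  [7, 0, 2, 6]
  [9, 2, 0, 4]
  [∞, ∞, ∞, 0]

This is the Floyd-Warshall all-pairs shortest-path computation. For each intermediate vertex k = 0, 1, …, 3, update dist[i][j] ← min(dist[i][j], dist[i][k] + dist[k][j]). The final matrix gives, for each (i, j), the minimum total weight of any directed path from i to j (possibly empty when i = j).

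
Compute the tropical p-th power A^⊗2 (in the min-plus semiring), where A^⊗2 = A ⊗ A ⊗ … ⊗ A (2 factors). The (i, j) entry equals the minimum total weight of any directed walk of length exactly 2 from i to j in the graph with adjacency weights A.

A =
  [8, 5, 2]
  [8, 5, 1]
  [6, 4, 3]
A^⊗2 =
  [8, 6, 5]
  [7, 5, 4]
  [9, 7, 5]

Each entry (A^⊗2)_ij equals the minimum over all length-2 walks i = v_0 → v_1 → … → v_2 = j of Σ_t A[v_t][v_{t+1}]. For example, for (i, j) = (0, 2) we minimise over 3 possible intermediate vertex sequences; the minimum is 5, attained along the walk 0 → 2 → 2.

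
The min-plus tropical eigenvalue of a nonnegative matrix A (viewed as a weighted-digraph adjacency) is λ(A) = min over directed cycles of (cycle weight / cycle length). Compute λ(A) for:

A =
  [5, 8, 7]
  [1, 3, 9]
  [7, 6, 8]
λ(A) = 3

Enumerate directed cycles and compute their means (weight / length). Sample:
  cycle 0 → 0: weight = 5, length = 1, mean = 5/1 ≈ 5.000
  cycle 1 → 1: weight = 3, length = 1, mean = 3/1 ≈ 3.000
  cycle 2 → 2: weight = 8, length = 1, mean = 8/1 ≈ 8.000
  cycle 0 → 1 → 0: weight = 9, length = 2, mean = 9/2 ≈ 4.500
  cycle 0 → 2 → 0: weight = 14, length = 2, mean = 14/2 ≈ 7.000
  cycle 1 → 0 → 1: weight = 9, length = 2, mean = 9/2 ≈ 4.500
Minimum mean = 3.000, attained e.g. along the cycle 1 → 1 with weight 3 and length 1. So λ(A) = 3/1 = 3.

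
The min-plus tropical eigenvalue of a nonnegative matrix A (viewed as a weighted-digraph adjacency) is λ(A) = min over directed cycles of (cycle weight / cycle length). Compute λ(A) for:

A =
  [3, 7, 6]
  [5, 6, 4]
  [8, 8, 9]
λ(A) = 3

Enumerate directed cycles and compute their means (weight / length). Sample:
  cycle 0 → 0: weight = 3, length = 1, mean = 3/1 ≈ 3.000
  cycle 1 → 1: weight = 6, length = 1, mean = 6/1 ≈ 6.000
  cycle 2 → 2: weight = 9, length = 1, mean = 9/1 ≈ 9.000
  cycle 0 → 1 → 0: weight = 12, length = 2, mean = 12/2 ≈ 6.000
  cycle 0 → 2 → 0: weight = 14, length = 2, mean = 14/2 ≈ 7.000
  cycle 1 → 0 → 1: weight = 12, length = 2, mean = 12/2 ≈ 6.000
Minimum mean = 3.000, attained e.g. along the cycle 0 → 0 with weight 3 and length 1. So λ(A) = 3/1 = 3.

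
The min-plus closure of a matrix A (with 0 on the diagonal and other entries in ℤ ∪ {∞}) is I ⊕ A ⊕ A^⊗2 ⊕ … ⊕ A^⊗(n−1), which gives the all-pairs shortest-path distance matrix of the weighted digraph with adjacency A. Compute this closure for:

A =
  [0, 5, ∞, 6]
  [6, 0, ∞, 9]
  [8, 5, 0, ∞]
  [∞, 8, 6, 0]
Closure =
  [0, 5, 12, 6]
  [6, 0, 15, 9]
  [8, 5, 0, 14]
  [14, 8, 6, 0]

This is the Floyd-Warshall all-pairs shortest-path computation. For each intermediate vertex k = 0, 1, …, 3, update dist[i][j] ← min(dist[i][j], dist[i][k] + dist[k][j]). The final matrix gives, for each (i, j), the minimum total weight of any directed path from i to j (possibly empty when i = j).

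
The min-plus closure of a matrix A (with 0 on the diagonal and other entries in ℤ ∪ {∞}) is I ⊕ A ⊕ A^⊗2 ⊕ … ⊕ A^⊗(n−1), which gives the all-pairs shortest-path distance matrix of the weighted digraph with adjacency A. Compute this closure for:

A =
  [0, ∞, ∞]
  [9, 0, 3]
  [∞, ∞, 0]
Closure =
  [0, ∞, ∞]
  [9, 0, 3]
  [∞, ∞, 0]

This is the Floyd-Warshall all-pairs shortest-path computation. For each intermediate vertex k = 0, 1, …, 2, update dist[i][j] ← min(dist[i][j], dist[i][k] + dist[k][j]). The final matrix gives, for each (i, j), the minimum total weight of any directed path from i to j (possibly empty when i = j).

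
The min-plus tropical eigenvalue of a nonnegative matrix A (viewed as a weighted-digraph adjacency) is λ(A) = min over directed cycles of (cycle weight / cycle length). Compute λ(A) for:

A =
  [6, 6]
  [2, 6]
λ(A) = 4

Enumerate directed cycles and compute their means (weight / length). Sample:
  cycle 0 → 0: weight = 6, length = 1, mean = 6/1 ≈ 6.000
  cycle 1 → 1: weight = 6, length = 1, mean = 6/1 ≈ 6.000
  cycle 0 → 1 → 0: weight = 8, length = 2, mean = 8/2 ≈ 4.000
  cycle 1 → 0 → 1: weight = 8, length = 2, mean = 8/2 ≈ 4.000
Minimum mean = 4.000, attained e.g. along the cycle 0 → 1 → 0 with weight 8 and length 2. So λ(A) = 8/2 = 4.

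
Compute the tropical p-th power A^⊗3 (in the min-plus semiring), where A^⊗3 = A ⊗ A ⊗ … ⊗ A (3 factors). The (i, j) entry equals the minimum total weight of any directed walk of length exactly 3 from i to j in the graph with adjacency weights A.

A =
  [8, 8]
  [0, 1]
A^⊗3 =
  [9, 10]
  [2, 3]

Each entry (A^⊗3)_ij equals the minimum over all length-3 walks i = v_0 → v_1 → … → v_3 = j of Σ_t A[v_t][v_{t+1}]. For example, for (i, j) = (0, 1) we minimise over 4 possible intermediate vertex sequences; the minimum is 10, attained along the walk 0 → 1 → 1 → 1.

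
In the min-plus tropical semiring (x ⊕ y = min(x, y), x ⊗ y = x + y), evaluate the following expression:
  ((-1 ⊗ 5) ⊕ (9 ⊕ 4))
((-1 ⊗ 5) ⊕ (9 ⊕ 4)) = 4

Expand innermost to outermost. Recall ⊕ takes the minimum of its arguments and ⊗ takes their sum. Working out the expression ((-1 ⊗ 5) ⊕ (9 ⊕ 4)) gives 4.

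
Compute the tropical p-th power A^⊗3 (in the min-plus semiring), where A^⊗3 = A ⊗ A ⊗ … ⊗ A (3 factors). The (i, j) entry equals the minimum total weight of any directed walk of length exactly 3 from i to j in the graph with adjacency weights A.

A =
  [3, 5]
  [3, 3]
A^⊗3 =
  [9, 11]
  [9, 9]

Each entry (A^⊗3)_ij equals the minimum over all length-3 walks i = v_0 → v_1 → … → v_3 = j of Σ_t A[v_t][v_{t+1}]. For example, for (i, j) = (0, 1) we minimise over 4 possible intermediate vertex sequences; the minimum is 11, attained along the walk 0 → 0 → 0 → 1.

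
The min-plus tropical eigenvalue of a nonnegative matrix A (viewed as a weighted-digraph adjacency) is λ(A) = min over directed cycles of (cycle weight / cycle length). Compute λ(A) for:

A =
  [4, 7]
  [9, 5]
λ(A) = 4

Enumerate directed cycles and compute their means (weight / length). Sample:
  cycle 0 → 0: weight = 4, length = 1, mean = 4/1 ≈ 4.000
  cycle 1 → 1: weight = 5, length = 1, mean = 5/1 ≈ 5.000
  cycle 0 → 1 → 0: weight = 16, length = 2, mean = 16/2 ≈ 8.000
  cycle 1 → 0 → 1: weight = 16, length = 2, mean = 16/2 ≈ 8.000
Minimum mean = 4.000, attained e.g. along the cycle 0 → 0 with weight 4 and length 1. So λ(A) = 4/1 = 4.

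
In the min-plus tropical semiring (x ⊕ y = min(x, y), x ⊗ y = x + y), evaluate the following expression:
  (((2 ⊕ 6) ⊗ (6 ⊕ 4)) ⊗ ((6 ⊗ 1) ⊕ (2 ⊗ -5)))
(((2 ⊕ 6) ⊗ (6 ⊕ 4)) ⊗ ((6 ⊗ 1) ⊕ (2 ⊗ -5))) = 3

Expand innermost to outermost. Recall ⊕ takes the minimum of its arguments and ⊗ takes their sum. Working out the expression (((2 ⊕ 6) ⊗ (6 ⊕ 4)) ⊗ ((6 ⊗ 1) ⊕ (2 ⊗ -5))) gives 3.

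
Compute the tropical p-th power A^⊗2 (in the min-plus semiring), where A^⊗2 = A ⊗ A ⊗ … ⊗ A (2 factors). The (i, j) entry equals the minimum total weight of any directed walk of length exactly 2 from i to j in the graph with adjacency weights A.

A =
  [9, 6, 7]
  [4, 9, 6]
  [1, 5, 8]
A^⊗2 =
  [8, 12, 12]
  [7, 10, 11]
  [9, 7, 8]

Each entry (A^⊗2)_ij equals the minimum over all length-2 walks i = v_0 → v_1 → … → v_2 = j of Σ_t A[v_t][v_{t+1}]. For example, for (i, j) = (0, 2) we minimise over 3 possible intermediate vertex sequences; the minimum is 12, attained along the walk 0 → 1 → 2.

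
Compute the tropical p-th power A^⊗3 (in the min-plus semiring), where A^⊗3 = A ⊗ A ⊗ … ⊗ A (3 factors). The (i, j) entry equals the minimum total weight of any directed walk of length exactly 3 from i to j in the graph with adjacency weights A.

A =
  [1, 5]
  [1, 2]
A^⊗3 =
  [3, 7]
  [3, 6]

Each entry (A^⊗3)_ij equals the minimum over all length-3 walks i = v_0 → v_1 → … → v_3 = j of Σ_t A[v_t][v_{t+1}]. For example, for (i, j) = (0, 1) we minimise over 4 possible intermediate vertex sequences; the minimum is 7, attained along the walk 0 → 0 → 0 → 1.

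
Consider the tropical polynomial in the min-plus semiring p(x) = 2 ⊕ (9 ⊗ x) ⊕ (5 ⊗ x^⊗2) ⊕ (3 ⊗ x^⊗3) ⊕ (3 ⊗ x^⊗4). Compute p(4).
p(4) = 2

A tropical monomial a ⊗ x^⊗i evaluates to a + i · x. Evaluating each term at x = 4:
  Term 0 contributes 2 + 0 · 4 = 2
  Term 1 contributes 9 + 1 · 4 = 13
  Term 2 contributes 5 + 2 · 4 = 13
  Term 3 contributes 3 + 3 · 4 = 15
  Term 4 contributes 3 + 4 · 4 = 19
p(4) = ⊕ of these = min[2, 13, 13, 15, 19] = 2.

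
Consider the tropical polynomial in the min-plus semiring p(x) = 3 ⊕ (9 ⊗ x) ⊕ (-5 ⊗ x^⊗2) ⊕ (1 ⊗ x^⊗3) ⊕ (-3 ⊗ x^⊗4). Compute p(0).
p(0) = -5

A tropical monomial a ⊗ x^⊗i evaluates to a + i · x. Evaluating each term at x = 0:
  Term 0 contributes 3 + 0 · 0 = 3
  Term 1 contributes 9 + 1 · 0 = 9
  Term 2 contributes -5 + 2 · 0 = -5
  Term 3 contributes 1 + 3 · 0 = 1
  Term 4 contributes -3 + 4 · 0 = -3
p(0) = ⊕ of these = min[3, 9, -5, 1, -3] = -5.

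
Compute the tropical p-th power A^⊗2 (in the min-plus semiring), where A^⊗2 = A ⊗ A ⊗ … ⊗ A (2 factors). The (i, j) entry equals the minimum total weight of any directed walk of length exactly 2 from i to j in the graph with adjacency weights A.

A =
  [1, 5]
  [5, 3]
A^⊗2 =
  [2, 6]
  [6, 6]

Each entry (A^⊗2)_ij equals the minimum over all length-2 walks i = v_0 → v_1 → … → v_2 = j of Σ_t A[v_t][v_{t+1}]. For example, for (i, j) = (0, 1) we minimise over 2 possible intermediate vertex sequences; the minimum is 6, attained along the walk 0 → 0 → 1.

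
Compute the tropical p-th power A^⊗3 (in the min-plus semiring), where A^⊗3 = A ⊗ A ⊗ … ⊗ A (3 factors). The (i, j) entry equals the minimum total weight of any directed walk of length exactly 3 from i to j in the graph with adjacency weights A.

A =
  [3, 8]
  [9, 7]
A^⊗3 =
  [9, 14]
  [15, 20]

Each entry (A^⊗3)_ij equals the minimum over all length-3 walks i = v_0 → v_1 → … → v_3 = j of Σ_t A[v_t][v_{t+1}]. For example, for (i, j) = (0, 1) we minimise over 4 possible intermediate vertex sequences; the minimum is 14, attained along the walk 0 → 0 → 0 → 1.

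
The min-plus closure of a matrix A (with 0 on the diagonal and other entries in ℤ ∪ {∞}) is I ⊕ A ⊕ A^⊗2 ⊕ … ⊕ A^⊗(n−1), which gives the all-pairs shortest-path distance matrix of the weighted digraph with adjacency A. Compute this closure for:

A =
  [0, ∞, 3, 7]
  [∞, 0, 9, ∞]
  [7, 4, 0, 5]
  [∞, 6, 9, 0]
Closure =
  [0, 7, 3, 7]
  [16, 0, 9, 14]
  [7, 4, 0, 5]
  [16, 6, 9, 0]

This is the Floyd-Warshall all-pairs shortest-path computation. For each intermediate vertex k = 0, 1, …, 3, update dist[i][j] ← min(dist[i][j], dist[i][k] + dist[k][j]). The final matrix gives, for each (i, j), the minimum total weight of any directed path from i to j (possibly empty when i = j).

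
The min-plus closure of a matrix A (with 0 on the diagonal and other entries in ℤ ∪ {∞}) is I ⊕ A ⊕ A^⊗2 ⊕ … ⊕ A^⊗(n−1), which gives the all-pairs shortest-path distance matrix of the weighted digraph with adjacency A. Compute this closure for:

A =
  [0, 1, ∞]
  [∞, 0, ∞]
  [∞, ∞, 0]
Closure =
  [0, 1, ∞]
  [∞, 0, ∞]
  [∞, ∞, 0]

This is the Floyd-Warshall all-pairs shortest-path computation. For each intermediate vertex k = 0, 1, …, 2, update dist[i][j] ← min(dist[i][j], dist[i][k] + dist[k][j]). The final matrix gives, for each (i, j), the minimum total weight of any directed path from i to j (possibly empty when i = j).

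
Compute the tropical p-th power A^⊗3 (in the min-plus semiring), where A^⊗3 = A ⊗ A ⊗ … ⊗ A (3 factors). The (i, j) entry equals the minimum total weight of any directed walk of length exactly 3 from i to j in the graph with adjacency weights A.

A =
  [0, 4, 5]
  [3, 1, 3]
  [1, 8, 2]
A^⊗3 =
  [0, 4, 5]
  [3, 3, 5]
  [1, 5, 6]

Each entry (A^⊗3)_ij equals the minimum over all length-3 walks i = v_0 → v_1 → … → v_3 = j of Σ_t A[v_t][v_{t+1}]. For example, for (i, j) = (0, 2) we minimise over 9 possible intermediate vertex sequences; the minimum is 5, attained along the walk 0 → 0 → 0 → 2.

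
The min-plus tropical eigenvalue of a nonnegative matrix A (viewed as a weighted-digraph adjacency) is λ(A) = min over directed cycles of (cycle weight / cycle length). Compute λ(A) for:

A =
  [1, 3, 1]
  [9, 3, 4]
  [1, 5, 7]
λ(A) = 1

Enumerate directed cycles and compute their means (weight / length). Sample:
  cycle 0 → 0: weight = 1, length = 1, mean = 1/1 ≈ 1.000
  cycle 1 → 1: weight = 3, length = 1, mean = 3/1 ≈ 3.000
  cycle 2 → 2: weight = 7, length = 1, mean = 7/1 ≈ 7.000
  cycle 0 → 1 → 0: weight = 12, length = 2, mean = 12/2 ≈ 6.000
  cycle 0 → 2 → 0: weight = 2, length = 2, mean = 2/2 ≈ 1.000
  cycle 1 → 0 → 1: weight = 12, length = 2, mean = 12/2 ≈ 6.000
Minimum mean = 1.000, attained e.g. along the cycle 0 → 0 with weight 1 and length 1. So λ(A) = 1/1 = 1.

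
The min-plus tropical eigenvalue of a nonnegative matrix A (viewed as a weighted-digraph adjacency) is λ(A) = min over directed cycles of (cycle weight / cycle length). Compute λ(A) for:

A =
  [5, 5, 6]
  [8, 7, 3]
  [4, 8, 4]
λ(A) = 4

Enumerate directed cycles and compute their means (weight / length). Sample:
  cycle 0 → 0: weight = 5, length = 1, mean = 5/1 ≈ 5.000
  cycle 1 → 1: weight = 7, length = 1, mean = 7/1 ≈ 7.000
  cycle 2 → 2: weight = 4, length = 1, mean = 4/1 ≈ 4.000
  cycle 0 → 1 → 0: weight = 13, length = 2, mean = 13/2 ≈ 6.500
  cycle 0 → 2 → 0: weight = 10, length = 2, mean = 10/2 ≈ 5.000
  cycle 1 → 0 → 1: weight = 13, length = 2, mean = 13/2 ≈ 6.500
Minimum mean = 4.000, attained e.g. along the cycle 2 → 2 with weight 4 and length 1. So λ(A) = 4/1 = 4.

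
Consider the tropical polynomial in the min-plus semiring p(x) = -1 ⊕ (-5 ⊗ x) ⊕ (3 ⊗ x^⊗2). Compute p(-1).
p(-1) = -6

A tropical monomial a ⊗ x^⊗i evaluates to a + i · x. Evaluating each term at x = -1:
  Term 0 contributes -1 + 0 · -1 = -1
  Term 1 contributes -5 + 1 · -1 = -6
  Term 2 contributes 3 + 2 · -1 = 1
p(-1) = ⊕ of these = min[-1, -6, 1] = -6.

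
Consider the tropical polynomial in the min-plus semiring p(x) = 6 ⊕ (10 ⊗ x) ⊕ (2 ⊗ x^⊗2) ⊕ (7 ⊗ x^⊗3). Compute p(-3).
p(-3) = -4

A tropical monomial a ⊗ x^⊗i evaluates to a + i · x. Evaluating each term at x = -3:
  Term 0 contributes 6 + 0 · -3 = 6
  Term 1 contributes 10 + 1 · -3 = 7
  Term 2 contributes 2 + 2 · -3 = -4
  Term 3 contributes 7 + 3 · -3 = -2
p(-3) = ⊕ of these = min[6, 7, -4, -2] = -4.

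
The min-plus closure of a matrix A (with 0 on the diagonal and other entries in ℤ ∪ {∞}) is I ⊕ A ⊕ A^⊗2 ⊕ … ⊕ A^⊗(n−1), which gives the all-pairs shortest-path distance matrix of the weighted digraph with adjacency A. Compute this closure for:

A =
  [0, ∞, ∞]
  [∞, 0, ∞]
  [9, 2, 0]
Closure =
  [0, ∞, ∞]
  [∞, 0, ∞]
  [9, 2, 0]

This is the Floyd-Warshall all-pairs shortest-path computation. For each intermediate vertex k = 0, 1, …, 2, update dist[i][j] ← min(dist[i][j], dist[i][k] + dist[k][j]). The final matrix gives, for each (i, j), the minimum total weight of any directed path from i to j (possibly empty when i = j).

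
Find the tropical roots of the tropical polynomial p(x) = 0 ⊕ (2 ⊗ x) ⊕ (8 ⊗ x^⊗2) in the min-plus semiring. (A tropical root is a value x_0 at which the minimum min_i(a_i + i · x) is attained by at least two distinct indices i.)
Roots: {-6, -2}

Each tropical root is a break point of the lower envelope of the lines y = a_i + i · x (there are 3 lines, with slopes 0, 1, ..., 2). Only the lines that attain the minimum somewhere contribute to roots; other lines are dominated. Here the surviving (envelope) indices are i = 2, i = 1, i = 0.
Intersections between consecutive envelope lines give the roots: for adjacent envelope indices i < j the intersection is x = (a_i − a_j) / (j − i). Reading off the sorted break points: {-6, -2}.
Verification: at each break x_0, at least two indices attain the minimum of min_i(a_i + i · x_0).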